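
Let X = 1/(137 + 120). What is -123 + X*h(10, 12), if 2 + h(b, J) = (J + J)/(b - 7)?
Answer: -31605/257 ≈ -122.98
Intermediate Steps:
h(b, J) = -2 + 2*J/(-7 + b) (h(b, J) = -2 + (J + J)/(b - 7) = -2 + (2*J)/(-7 + b) = -2 + 2*J/(-7 + b))
X = 1/257 ≈ 0.0038911
-123 + X*h(10, 12) = -123 + (2*(7 + 12 - 1*10)/(-7 + 10))/257 = -123 + (2*(7 + 12 - 10)/3)/257 = -123 + (2*(⅓)*9)/257 = -123 + (1/257)*6 = -123 + 6/257 = -31605/257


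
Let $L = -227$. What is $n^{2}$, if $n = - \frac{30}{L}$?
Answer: $\frac{900}{51529} \approx 0.017466$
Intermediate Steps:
$n = \frac{30}{227}$ ($n = - \frac{30}{-227} = \left(-30\right) \left(- \frac{1}{227}\right) = \frac{30}{227} \approx 0.13216$)
$n^{2} = \left(\frac{30}{227}\right)^{2} = \frac{900}{51529}$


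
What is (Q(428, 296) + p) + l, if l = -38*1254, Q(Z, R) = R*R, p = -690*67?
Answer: -6266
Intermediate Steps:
p = -46230
Q(Z, R) = R**2
l = -47652
(Q(428, 296) + p) + l = (296**2 - 46230) - 47652 = (87616 - 46230) - 47652 = 41386 - 47652 = -6266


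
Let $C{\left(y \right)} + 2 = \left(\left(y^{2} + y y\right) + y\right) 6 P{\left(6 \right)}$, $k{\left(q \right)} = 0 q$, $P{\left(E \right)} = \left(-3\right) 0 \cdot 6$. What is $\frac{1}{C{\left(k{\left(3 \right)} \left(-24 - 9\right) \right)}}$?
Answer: $- \frac{1}{2} \approx -0.5$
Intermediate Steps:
$P{\left(E \right)} = 0$ ($P{\left(E \right)} = 0 \cdot 6 = 0$)
$k{\left(q \right)} = 0$
$C{\left(y \right)} = -2$ ($C{\left(y \right)} = -2 + \left(\left(y^{2} + y y\right) + y\right) 6 \cdot 0 = -2 + \left(\left(y^{2} + y^{2}\right) + y\right) 6 \cdot 0 = -2 + \left(2 y^{2} + y\right) 6 \cdot 0 = -2 + \left(y + 2 y^{2}\right) 6 \cdot 0 = -2 + \left(6 y + 12 y^{2}\right) 0 = -2 + 0 = -2$)
$\frac{1}{C{\left(k{\left(3 \right)} \left(-24 - 9\right) \right)}} = \frac{1}{-2} = - \frac{1}{2}$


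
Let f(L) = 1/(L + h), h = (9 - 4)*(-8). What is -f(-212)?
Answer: 1/252 ≈ 0.0039683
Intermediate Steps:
h = -40 (h = 5*(-8) = -40)
f(L) = 1/(-40 + L) (f(L) = 1/(L - 40) = 1/(-40 + L))
-f(-212) = -1/(-40 - 212) = -1/(-252) = -1*(-1/252) = 1/252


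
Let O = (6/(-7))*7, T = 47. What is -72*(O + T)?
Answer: -2952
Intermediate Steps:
O = -6 (O = (6*(-⅐))*7 = -6/7*7 = -6)
-72*(O + T) = -72*(-6 + 47) = -72*41 = -2952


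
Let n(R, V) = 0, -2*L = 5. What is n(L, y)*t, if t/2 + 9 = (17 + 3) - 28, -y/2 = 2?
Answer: 0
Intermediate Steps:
y = -4 (y = -2*2 = -4)
L = -5/2 (L = -1/2*5 = -5/2 ≈ -2.5000)
t = -34 (t = -18 + 2*((17 + 3) - 28) = -18 + 2*(20 - 28) = -18 + 2*(-8) = -18 - 16 = -34)
n(L, y)*t = 0*(-34) = 0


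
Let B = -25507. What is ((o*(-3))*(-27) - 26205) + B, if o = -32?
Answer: -54304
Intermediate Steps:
((o*(-3))*(-27) - 26205) + B = (-32*(-3)*(-27) - 26205) - 25507 = (96*(-27) - 26205) - 25507 = (-2592 - 26205) - 25507 = -28797 - 25507 = -54304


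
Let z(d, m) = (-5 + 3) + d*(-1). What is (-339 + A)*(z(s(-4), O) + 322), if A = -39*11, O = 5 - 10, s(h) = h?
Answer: -248832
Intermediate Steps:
O = -5
z(d, m) = -2 - d
A = -429
(-339 + A)*(z(s(-4), O) + 322) = (-339 - 429)*((-2 - 1*(-4)) + 322) = -768*((-2 + 4) + 322) = -768*(2 + 322) = -768*324 = -248832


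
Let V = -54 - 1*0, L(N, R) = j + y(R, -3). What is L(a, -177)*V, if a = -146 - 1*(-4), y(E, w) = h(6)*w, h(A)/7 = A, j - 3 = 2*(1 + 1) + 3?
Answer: 6264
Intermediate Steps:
j = 10 (j = 3 + (2*(1 + 1) + 3) = 3 + (2*2 + 3) = 3 + (4 + 3) = 3 + 7 = 10)
h(A) = 7*A
y(E, w) = 42*w (y(E, w) = (7*6)*w = 42*w)
a = -142 (a = -146 + 4 = -142)
L(N, R) = -116 (L(N, R) = 10 + 42*(-3) = 10 - 126 = -116)
V = -54 (V = -54 + 0 = -54)
L(a, -177)*V = -116*(-54) = 6264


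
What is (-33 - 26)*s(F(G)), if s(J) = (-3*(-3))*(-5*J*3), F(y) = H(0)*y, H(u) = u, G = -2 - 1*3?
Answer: 0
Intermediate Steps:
G = -5 (G = -2 - 3 = -5)
F(y) = 0 (F(y) = 0*y = 0)
s(J) = -135*J (s(J) = 9*(-15*J) = -135*J)
(-33 - 26)*s(F(G)) = (-33 - 26)*(-135*0) = -59*0 = 0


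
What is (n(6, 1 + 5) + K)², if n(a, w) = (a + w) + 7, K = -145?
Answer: 15876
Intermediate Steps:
n(a, w) = 7 + a + w
(n(6, 1 + 5) + K)² = ((7 + 6 + (1 + 5)) - 145)² = ((7 + 6 + 6) - 145)² = (19 - 145)² = (-126)² = 15876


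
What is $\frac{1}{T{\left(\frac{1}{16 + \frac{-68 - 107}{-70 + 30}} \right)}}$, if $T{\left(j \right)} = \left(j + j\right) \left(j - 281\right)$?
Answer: $- \frac{26569}{732720} \approx -0.036261$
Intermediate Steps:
$T{\left(j \right)} = 2 j \left(-281 + j\right)$
$\frac{1}{T{\left(\frac{1}{16 + \frac{-68 - 107}{-70 + 30}} \right)}} = \frac{1}{2 \frac{1}{16 + \frac{-68 - 107}{-70 + 30}} \left(-281 + \frac{1}{16 + \frac{-68 - 107}{-70 + 30}}\right)} = \frac{1}{2 \frac{1}{16 - \frac{175}{-40}} \left(-281 + \frac{1}{16 - \frac{175}{-40}}\right)} = \frac{1}{2 \frac{1}{16 - - \frac{35}{8}} \left(-281 + \frac{1}{16 - - \frac{35}{8}}\right)} = \frac{1}{2 \frac{1}{16 + \frac{35}{8}} \left(-281 + \frac{1}{16 + \frac{35}{8}}\right)} = \frac{1}{2 \frac{1}{\frac{163}{8}} \left(-281 + \frac{1}{\frac{163}{8}}\right)} = \frac{1}{2 \cdot \frac{8}{163} \left(-281 + \frac{8}{163}\right)} = \frac{1}{2 \cdot \frac{8}{163} \left(- \frac{45795}{163}\right)} = \frac{1}{- \frac{732720}{26569}} = - \frac{26569}{732720}$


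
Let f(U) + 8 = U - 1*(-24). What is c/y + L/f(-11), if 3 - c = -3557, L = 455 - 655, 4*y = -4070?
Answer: -17704/407 ≈ -43.499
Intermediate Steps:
y = -2035/2 (y = (¼)*(-4070) = -2035/2 ≈ -1017.5)
L = -200
c = 3560 (c = 3 - 1*(-3557) = 3 + 3557 = 3560)
f(U) = 16 + U (f(U) = -8 + (U - 1*(-24)) = -8 + (U + 24) = -8 + (24 + U) = 16 + U)
c/y + L/f(-11) = 3560/(-2035/2) - 200/(16 - 11) = 3560*(-2/2035) - 200/5 = -1424/407 - 200*⅕ = -1424/407 - 40 = -17704/407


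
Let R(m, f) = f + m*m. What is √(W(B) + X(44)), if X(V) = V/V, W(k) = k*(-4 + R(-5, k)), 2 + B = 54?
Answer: √3797 ≈ 61.620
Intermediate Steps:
B = 52 (B = -2 + 54 = 52)
R(m, f) = f + m²
W(k) = k*(21 + k) (W(k) = k*(-4 + (k + (-5)²)) = k*(-4 + (k + 25)) = k*(-4 + (25 + k)) = k*(21 + k))
X(V) = 1
√(W(B) + X(44)) = √(52*(21 + 52) + 1) = √(52*73 + 1) = √(3796 + 1) = √3797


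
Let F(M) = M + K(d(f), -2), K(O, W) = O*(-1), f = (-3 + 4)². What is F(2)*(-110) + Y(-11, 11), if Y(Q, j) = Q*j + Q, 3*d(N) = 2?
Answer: -836/3 ≈ -278.67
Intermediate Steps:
f = 1 (f = 1² = 1)
d(N) = ⅔ (d(N) = (⅓)*2 = ⅔)
K(O, W) = -O
Y(Q, j) = Q + Q*j
F(M) = -⅔ + M (F(M) = M - 1*⅔ = M - ⅔ = -⅔ + M)
F(2)*(-110) + Y(-11, 11) = (-⅔ + 2)*(-110) - 11*(1 + 11) = (4/3)*(-110) - 11*12 = -440/3 - 132 = -836/3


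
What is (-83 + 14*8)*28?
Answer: 812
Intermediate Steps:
(-83 + 14*8)*28 = (-83 + 112)*28 = 29*28 = 812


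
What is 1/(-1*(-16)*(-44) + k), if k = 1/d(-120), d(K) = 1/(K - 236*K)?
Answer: 1/27496 ≈ 3.6369e-5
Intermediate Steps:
d(K) = -1/(235*K) (d(K) = 1/(-235*K) = -1/(235*K))
k = 28200 (k = 1/(-1/235/(-120)) = 1/(-1/235*(-1/120)) = 1/(1/28200) = 28200)
1/(-1*(-16)*(-44) + k) = 1/(-1*(-16)*(-44) + 28200) = 1/(16*(-44) + 28200) = 1/(-704 + 28200) = 1/27496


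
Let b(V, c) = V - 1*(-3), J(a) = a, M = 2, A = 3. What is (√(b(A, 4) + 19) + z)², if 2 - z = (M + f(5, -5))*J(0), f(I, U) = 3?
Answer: 49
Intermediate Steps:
z = 2 (z = 2 - (2 + 3)*0 = 2 - 5*0 = 2 - 1*0 = 2 + 0 = 2)
b(V, c) = 3 + V (b(V, c) = V + 3 = 3 + V)
(√(b(A, 4) + 19) + z)² = (√((3 + 3) + 19) + 2)² = (√(6 + 19) + 2)² = (√25 + 2)² = (5 + 2)² = 7² = 49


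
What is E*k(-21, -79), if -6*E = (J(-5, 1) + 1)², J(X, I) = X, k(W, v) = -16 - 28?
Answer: 352/3 ≈ 117.33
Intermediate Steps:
k(W, v) = -44
E = -8/3 (E = -(-5 + 1)²/6 = -⅙*(-4)² = -⅙*16 = -8/3 ≈ -2.6667)
E*k(-21, -79) = -8/3*(-44) = 352/3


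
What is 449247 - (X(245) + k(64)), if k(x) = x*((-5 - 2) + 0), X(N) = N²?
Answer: 389670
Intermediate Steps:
k(x) = -7*x (k(x) = x*(-7 + 0) = x*(-7) = -7*x)
449247 - (X(245) + k(64)) = 449247 - (245² - 7*64) = 449247 - (60025 - 448) = 449247 - 1*59577 = 449247 - 59577 = 389670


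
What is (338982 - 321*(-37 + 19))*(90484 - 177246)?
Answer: -29912067120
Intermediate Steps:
(338982 - 321*(-37 + 19))*(90484 - 177246) = (338982 - 321*(-18))*(-86762) = (338982 + 5778)*(-86762) = 344760*(-86762) = -29912067120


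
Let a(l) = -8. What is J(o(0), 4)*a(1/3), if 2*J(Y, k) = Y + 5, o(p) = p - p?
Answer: -20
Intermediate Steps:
o(p) = 0
J(Y, k) = 5/2 + Y/2 (J(Y, k) = (Y + 5)/2 = (5 + Y)/2 = 5/2 + Y/2)
J(o(0), 4)*a(1/3) = (5/2 + (½)*0)*(-8) = (5/2 + 0)*(-8) = (5/2)*(-8) = -20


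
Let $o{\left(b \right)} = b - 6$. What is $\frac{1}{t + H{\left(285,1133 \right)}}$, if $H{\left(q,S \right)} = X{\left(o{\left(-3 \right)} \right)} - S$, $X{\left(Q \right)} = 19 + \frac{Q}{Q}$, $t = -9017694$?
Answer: $- \frac{1}{9018807} \approx -1.1088 \cdot 10^{-7}$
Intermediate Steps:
$o{\left(b \right)} = -6 + b$ ($o{\left(b \right)} = b - 6 = -6 + b$)
$X{\left(Q \right)} = 20$ ($X{\left(Q \right)} = 19 + 1 = 20$)
$H{\left(q,S \right)} = 20 - S$
$\frac{1}{t + H{\left(285,1133 \right)}} = \frac{1}{-9017694 + \left(20 - 1133\right)} = \frac{1}{-9017694 - 1113} = \frac{1}{-9018807} = - \frac{1}{9018807}$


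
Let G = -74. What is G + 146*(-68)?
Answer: -10002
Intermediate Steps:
G + 146*(-68) = -74 + 146*(-68) = -74 - 9928 = -10002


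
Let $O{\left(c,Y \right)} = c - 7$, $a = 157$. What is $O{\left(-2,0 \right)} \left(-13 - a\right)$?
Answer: $1530$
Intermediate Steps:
$O{\left(c,Y \right)} = -7 + c$ ($O{\left(c,Y \right)} = c - 7 = -7 + c$)
$O{\left(-2,0 \right)} \left(-13 - a\right) = \left(-7 - 2\right) \left(-13 - 157\right) = - 9 \left(-13 - 157\right) = \left(-9\right) \left(-170\right) = 1530$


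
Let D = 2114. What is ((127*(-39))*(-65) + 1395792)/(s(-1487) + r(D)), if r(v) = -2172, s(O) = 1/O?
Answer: -364896417/461395 ≈ -790.85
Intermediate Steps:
((127*(-39))*(-65) + 1395792)/(s(-1487) + r(D)) = ((127*(-39))*(-65) + 1395792)/(1/(-1487) - 2172) = (-4953*(-65) + 1395792)/(-1/1487 - 2172) = (321945 + 1395792)/(-3229765/1487) = 1717737*(-1487/3229765) = -364896417/461395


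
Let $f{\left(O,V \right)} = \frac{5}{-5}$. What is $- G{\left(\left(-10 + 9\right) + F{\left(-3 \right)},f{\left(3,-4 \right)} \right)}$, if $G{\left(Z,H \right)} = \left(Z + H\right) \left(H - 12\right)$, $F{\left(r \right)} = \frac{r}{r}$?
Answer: $-13$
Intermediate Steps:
$F{\left(r \right)} = 1$
$f{\left(O,V \right)} = -1$ ($f{\left(O,V \right)} = 5 \left(- \frac{1}{5}\right) = -1$)
$G{\left(Z,H \right)} = \left(-12 + H\right) \left(H + Z\right)$ ($G{\left(Z,H \right)} = \left(H + Z\right) \left(-12 + H\right) = \left(-12 + H\right) \left(H + Z\right)$)
$- G{\left(\left(-10 + 9\right) + F{\left(-3 \right)},f{\left(3,-4 \right)} \right)} = - (\left(-1\right)^{2} - -12 - 12 \left(\left(-10 + 9\right) + 1\right) - \left(\left(-10 + 9\right) + 1\right)) = - (1 + 12 - 12 \left(-1 + 1\right) - \left(-1 + 1\right)) = - (1 + 12 - 0 - 0) = - (1 + 12 + 0 + 0) = \left(-1\right) 13 = -13$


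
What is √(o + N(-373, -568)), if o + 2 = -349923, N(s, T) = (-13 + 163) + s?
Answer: 2*I*√87537 ≈ 591.73*I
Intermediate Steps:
N(s, T) = 150 + s
o = -349925 (o = -2 - 349923 = -349925)
√(o + N(-373, -568)) = √(-349925 + (150 - 373)) = √(-349925 - 223) = √(-350148) = 2*I*√87537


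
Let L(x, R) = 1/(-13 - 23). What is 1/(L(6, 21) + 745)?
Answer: 36/26819 ≈ 0.0013423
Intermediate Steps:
L(x, R) = -1/36 (L(x, R) = 1/(-36) = -1/36)
1/(L(6, 21) + 745) = 1/(-1/36 + 745) = 1/(26819/36) = 36/26819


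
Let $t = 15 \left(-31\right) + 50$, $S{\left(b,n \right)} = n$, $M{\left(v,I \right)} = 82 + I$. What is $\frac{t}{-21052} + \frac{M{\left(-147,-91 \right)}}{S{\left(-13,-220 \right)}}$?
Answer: $\frac{17548}{289465} \approx 0.060622$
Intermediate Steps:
$t = -415$ ($t = -465 + 50 = -415$)
$\frac{t}{-21052} + \frac{M{\left(-147,-91 \right)}}{S{\left(-13,-220 \right)}} = - \frac{415}{-21052} + \frac{82 - 91}{-220} = \left(-415\right) \left(- \frac{1}{21052}\right) - - \frac{9}{220} = \frac{415}{21052} + \frac{9}{220} = \frac{17548}{289465}$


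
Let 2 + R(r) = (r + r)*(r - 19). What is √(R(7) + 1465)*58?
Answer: 58*√1295 ≈ 2087.2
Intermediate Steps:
R(r) = -2 + 2*r*(-19 + r) (R(r) = -2 + (r + r)*(r - 19) = -2 + (2*r)*(-19 + r) = -2 + 2*r*(-19 + r))
√(R(7) + 1465)*58 = √((-2 - 38*7 + 2*7²) + 1465)*58 = √((-2 - 266 + 2*49) + 1465)*58 = √((-2 - 266 + 98) + 1465)*58 = √(-170 + 1465)*58 = √1295*58 = 58*√1295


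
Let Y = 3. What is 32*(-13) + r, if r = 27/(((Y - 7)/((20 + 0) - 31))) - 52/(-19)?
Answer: -25765/76 ≈ -339.01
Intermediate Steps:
r = 5851/76 (r = 27/(((3 - 7)/((20 + 0) - 31))) - 52/(-19) = 27/((-4/(20 - 31))) - 52*(-1/19) = 27/((-4/(-11))) + 52/19 = 27/((-4*(-1/11))) + 52/19 = 27/(4/11) + 52/19 = 27*(11/4) + 52/19 = 297/4 + 52/19 = 5851/76 ≈ 76.987)
32*(-13) + r = 32*(-13) + 5851/76 = -416 + 5851/76 = -25765/76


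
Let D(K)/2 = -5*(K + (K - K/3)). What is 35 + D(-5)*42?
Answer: 3535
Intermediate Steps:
D(K) = -50*K/3 (D(K) = 2*(-5*(K + (K - K/3))) = 2*(-5*(K + 2*K/3)) = 2*(-25*K/3) = -50*K/3)
35 + D(-5)*42 = 35 - 50/3*(-5)*42 = 35 + (250/3)*42 = 35 + 3500 = 3535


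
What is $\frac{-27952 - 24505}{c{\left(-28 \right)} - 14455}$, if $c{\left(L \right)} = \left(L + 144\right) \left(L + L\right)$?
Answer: $\frac{52457}{20951} \approx 2.5038$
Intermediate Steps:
$c{\left(L \right)} = 2 L \left(144 + L\right)$ ($c{\left(L \right)} = \left(144 + L\right) 2 L = 2 L \left(144 + L\right)$)
$\frac{-27952 - 24505}{c{\left(-28 \right)} - 14455} = \frac{-27952 - 24505}{2 \left(-28\right) \left(144 - 28\right) - 14455} = - \frac{52457}{2 \left(-28\right) 116 - 14455} = - \frac{52457}{-6496 - 14455} = - \frac{52457}{-20951} = \left(-52457\right) \left(- \frac{1}{20951}\right) = \frac{52457}{20951}$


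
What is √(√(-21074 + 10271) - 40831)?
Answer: √(-40831 + I*√10803) ≈ 0.2572 + 202.07*I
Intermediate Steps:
√(√(-21074 + 10271) - 40831) = √(√(-10803) - 40831) = √(I*√10803 - 40831) = √(-40831 + I*√10803)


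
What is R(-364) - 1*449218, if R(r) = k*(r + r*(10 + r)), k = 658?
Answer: 84098518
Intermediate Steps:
R(r) = 658*r + 658*r*(10 + r) (R(r) = 658*(r + r*(10 + r)) = 658*r + 658*r*(10 + r))
R(-364) - 1*449218 = 658*(-364)*(11 - 364) - 1*449218 = 658*(-364)*(-353) - 449218 = 84547736 - 449218 = 84098518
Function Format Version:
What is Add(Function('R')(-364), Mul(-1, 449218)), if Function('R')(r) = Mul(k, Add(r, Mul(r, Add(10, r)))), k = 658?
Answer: 84098518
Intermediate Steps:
Function('R')(r) = Add(Mul(658, r), Mul(658, r, Add(10, r))) (Function('R')(r) = Mul(658, Add(r, Mul(r, Add(10, r)))) = Add(Mul(658, r), Mul(658, r, Add(10, r))))
Add(Function('R')(-364), Mul(-1, 449218)) = Add(Mul(658, -364, Add(11, -364)), Mul(-1, 449218)) = Add(Mul(658, -364, -353), -449218) = Add(84547736, -449218) = 84098518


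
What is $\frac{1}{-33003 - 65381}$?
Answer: $- \frac{1}{98384} \approx -1.0164 \cdot 10^{-5}$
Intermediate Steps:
$\frac{1}{-33003 - 65381} = \frac{1}{-98384} = - \frac{1}{98384}$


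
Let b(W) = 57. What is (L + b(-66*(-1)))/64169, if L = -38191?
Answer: -38134/64169 ≈ -0.59427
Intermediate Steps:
(L + b(-66*(-1)))/64169 = (-38191 + 57)/64169 = -38134*1/64169 = -38134/64169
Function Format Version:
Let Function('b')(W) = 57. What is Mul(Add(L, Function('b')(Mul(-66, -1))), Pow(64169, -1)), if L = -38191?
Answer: Rational(-38134, 64169) ≈ -0.59427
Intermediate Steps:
Mul(Add(L, Function('b')(Mul(-66, -1))), Pow(64169, -1)) = Mul(Add(-38191, 57), Pow(64169, -1)) = Mul(-38134, Rational(1, 64169)) = Rational(-38134, 64169)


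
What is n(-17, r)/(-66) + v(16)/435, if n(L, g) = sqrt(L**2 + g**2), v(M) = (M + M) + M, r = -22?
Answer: 16/145 - sqrt(773)/66 ≈ -0.31091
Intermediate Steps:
v(M) = 3*M (v(M) = 2*M + M = 3*M)
n(-17, r)/(-66) + v(16)/435 = sqrt((-17)**2 + (-22)**2)/(-66) + (3*16)/435 = sqrt(289 + 484)*(-1/66) + 48*(1/435) = sqrt(773)*(-1/66) + 16/145 = -sqrt(773)/66 + 16/145 = 16/145 - sqrt(773)/66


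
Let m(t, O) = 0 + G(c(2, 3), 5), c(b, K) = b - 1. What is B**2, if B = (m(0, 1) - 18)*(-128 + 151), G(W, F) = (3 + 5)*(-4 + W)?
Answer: 933156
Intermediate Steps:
c(b, K) = -1 + b
G(W, F) = -32 + 8*W (G(W, F) = 8*(-4 + W) = -32 + 8*W)
m(t, O) = -24 (m(t, O) = 0 + (-32 + 8*(-1 + 2)) = 0 + (-32 + 8*1) = 0 + (-32 + 8) = 0 - 24 = -24)
B = -966 (B = (-24 - 18)*(-128 + 151) = -42*23 = -966)
B**2 = (-966)**2 = 933156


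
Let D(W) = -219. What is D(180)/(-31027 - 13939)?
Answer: 219/44966 ≈ 0.0048703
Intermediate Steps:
D(180)/(-31027 - 13939) = -219/(-31027 - 13939) = -219/(-44966) = -219*(-1/44966) = 219/44966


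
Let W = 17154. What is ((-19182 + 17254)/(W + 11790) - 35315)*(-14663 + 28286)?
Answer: -580203165851/1206 ≈ -4.8110e+8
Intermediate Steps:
((-19182 + 17254)/(W + 11790) - 35315)*(-14663 + 28286) = ((-19182 + 17254)/(17154 + 11790) - 35315)*(-14663 + 28286) = (-1928/28944 - 35315)*13623 = (-1928*1/28944 - 35315)*13623 = (-241/3618 - 35315)*13623 = -127769911/3618*13623 = -580203165851/1206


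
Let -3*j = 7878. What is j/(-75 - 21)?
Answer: 1313/48 ≈ 27.354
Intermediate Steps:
j = -2626 (j = -⅓*7878 = -2626)
j/(-75 - 21) = -2626/(-75 - 21) = -2626/(-96) = -2626*(-1/96) = 1313/48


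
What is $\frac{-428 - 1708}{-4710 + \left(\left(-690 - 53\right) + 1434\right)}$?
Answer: $\frac{2136}{4019} \approx 0.53148$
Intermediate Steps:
$\frac{-428 - 1708}{-4710 + \left(\left(-690 - 53\right) + 1434\right)} = - \frac{2136}{-4710 + \left(-743 + 1434\right)} = - \frac{2136}{-4710 + 691} = - \frac{2136}{-4019} = \left(-2136\right) \left(- \frac{1}{4019}\right) = \frac{2136}{4019}$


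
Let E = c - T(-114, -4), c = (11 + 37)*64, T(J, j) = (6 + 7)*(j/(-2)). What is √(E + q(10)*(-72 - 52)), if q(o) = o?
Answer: √1806 ≈ 42.497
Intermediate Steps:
T(J, j) = -13*j/2 (T(J, j) = 13*(j*(-½)) = 13*(-j/2) = -13*j/2)
c = 3072 (c = 48*64 = 3072)
E = 3046 (E = 3072 - (-13)*(-4)/2 = 3072 - 1*26 = 3072 - 26 = 3046)
√(E + q(10)*(-72 - 52)) = √(3046 + 10*(-72 - 52)) = √(3046 + 10*(-124)) = √(3046 - 1240) = √1806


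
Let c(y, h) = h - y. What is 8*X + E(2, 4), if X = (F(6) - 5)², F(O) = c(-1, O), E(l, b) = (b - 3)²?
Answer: 33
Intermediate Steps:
E(l, b) = (-3 + b)²
F(O) = 1 + O (F(O) = O - 1*(-1) = O + 1 = 1 + O)
X = 4 (X = ((1 + 6) - 5)² = (7 - 5)² = 2² = 4)
8*X + E(2, 4) = 8*4 + (-3 + 4)² = 32 + 1² = 32 + 1 = 33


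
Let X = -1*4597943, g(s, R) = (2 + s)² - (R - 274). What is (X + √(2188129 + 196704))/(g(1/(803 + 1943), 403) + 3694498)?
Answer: -34670862758588/27857478727453 + 7540516*√2384833/27857478727453 ≈ -1.2442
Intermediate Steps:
g(s, R) = 274 + (2 + s)² - R (g(s, R) = (2 + s)² - (-274 + R) = (2 + s)² + (274 - R) = 274 + (2 + s)² - R)
X = -4597943
(X + √(2188129 + 196704))/(g(1/(803 + 1943), 403) + 3694498) = (-4597943 + √(2188129 + 196704))/((274 + (2 + 1/(803 + 1943))² - 1*403) + 3694498) = (-4597943 + √2384833)/((274 + (2 + 1/2746)² - 403) + 3694498) = (-4597943 + √2384833)/((274 + (5493/2746)² - 403) + 3694498) = (-4597943 + √2384833)/((274 + 30173049/7540516 - 403) + 3694498) = (-4597943 + √2384833)/(-942553515/7540516 + 3694498) = (-4597943 + √2384833)/(27857478727453/7540516) = (-4597943 + √2384833)*(7540516/27857478727453) = -34670862758588/27857478727453 + 7540516*√2384833/27857478727453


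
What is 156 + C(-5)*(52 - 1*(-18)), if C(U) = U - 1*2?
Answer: -334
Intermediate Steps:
C(U) = -2 + U (C(U) = U - 2 = -2 + U)
156 + C(-5)*(52 - 1*(-18)) = 156 + (-2 - 5)*(52 - 1*(-18)) = 156 - 7*(52 + 18) = 156 - 7*70 = 156 - 490 = -334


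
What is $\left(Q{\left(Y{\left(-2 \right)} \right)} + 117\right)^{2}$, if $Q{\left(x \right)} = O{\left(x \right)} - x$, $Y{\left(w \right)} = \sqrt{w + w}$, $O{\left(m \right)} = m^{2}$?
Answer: $12765 - 452 i \approx 12765.0 - 452.0 i$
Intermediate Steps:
$Y{\left(w \right)} = \sqrt{2} \sqrt{w}$ ($Y{\left(w \right)} = \sqrt{2 w} = \sqrt{2} \sqrt{w}$)
$Q{\left(x \right)} = x^{2} - x$
$\left(Q{\left(Y{\left(-2 \right)} \right)} + 117\right)^{2} = \left(\sqrt{2} \sqrt{-2} \left(-1 + \sqrt{2} \sqrt{-2}\right) + 117\right)^{2} = \left(\sqrt{2} i \sqrt{2} \left(-1 + \sqrt{2} i \sqrt{2}\right) + 117\right)^{2} = \left(2 i \left(-1 + 2 i\right) + 117\right)^{2} = \left(117 + 2 i \left(-1 + 2 i\right)\right)^{2}$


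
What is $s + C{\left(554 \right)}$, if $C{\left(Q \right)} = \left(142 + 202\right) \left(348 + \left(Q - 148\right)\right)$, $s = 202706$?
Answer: $462082$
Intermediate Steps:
$C{\left(Q \right)} = 68800 + 344 Q$ ($C{\left(Q \right)} = 344 \left(348 + \left(-148 + Q\right)\right) = 344 \left(200 + Q\right) = 68800 + 344 Q$)
$s + C{\left(554 \right)} = 202706 + \left(68800 + 344 \cdot 554\right) = 202706 + \left(68800 + 190576\right) = 202706 + 259376 = 462082$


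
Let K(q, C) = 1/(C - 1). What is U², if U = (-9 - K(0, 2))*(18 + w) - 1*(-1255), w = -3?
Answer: 1221025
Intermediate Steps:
K(q, C) = 1/(-1 + C)
U = 1105 (U = (-9 - 1/(-1 + 2))*(18 - 3) - 1*(-1255) = (-9 - 1/1)*15 + 1255 = (-9 - 1*1)*15 + 1255 = (-9 - 1)*15 + 1255 = -10*15 + 1255 = -150 + 1255 = 1105)
U² = 1105² = 1221025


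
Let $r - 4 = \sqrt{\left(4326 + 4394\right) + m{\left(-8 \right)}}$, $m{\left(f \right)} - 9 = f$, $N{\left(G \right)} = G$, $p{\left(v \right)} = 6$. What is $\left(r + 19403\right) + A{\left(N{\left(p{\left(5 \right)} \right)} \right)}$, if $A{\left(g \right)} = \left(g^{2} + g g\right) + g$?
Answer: $19485 + 3 \sqrt{969} \approx 19578.0$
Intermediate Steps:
$m{\left(f \right)} = 9 + f$
$r = 4 + 3 \sqrt{969}$ ($r = 4 + \sqrt{\left(4326 + 4394\right) + \left(9 - 8\right)} = 4 + \sqrt{8720 + 1} = 4 + \sqrt{8721} = 4 + 3 \sqrt{969} \approx 97.386$)
$A{\left(g \right)} = g + 2 g^{2}$ ($A{\left(g \right)} = \left(g^{2} + g^{2}\right) + g = 2 g^{2} + g = g + 2 g^{2}$)
$\left(r + 19403\right) + A{\left(N{\left(p{\left(5 \right)} \right)} \right)} = \left(\left(4 + 3 \sqrt{969}\right) + 19403\right) + 6 \left(1 + 2 \cdot 6\right) = \left(19407 + 3 \sqrt{969}\right) + 6 \left(1 + 12\right) = \left(19407 + 3 \sqrt{969}\right) + 6 \cdot 13 = \left(19407 + 3 \sqrt{969}\right) + 78 = 19485 + 3 \sqrt{969}$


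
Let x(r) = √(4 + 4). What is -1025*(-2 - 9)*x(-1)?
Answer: 22550*√2 ≈ 31891.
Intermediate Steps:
x(r) = 2*√2 (x(r) = √8 = 2*√2)
-1025*(-2 - 9)*x(-1) = -1025*(-2 - 9)*2*√2 = -(-11275)*2*√2 = -(-22550)*√2 = 22550*√2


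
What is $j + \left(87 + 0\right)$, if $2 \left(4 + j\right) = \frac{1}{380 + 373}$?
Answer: $\frac{124999}{1506} \approx 83.001$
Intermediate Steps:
$j = - \frac{6023}{1506}$ ($j = -4 + \frac{1}{2 \left(380 + 373\right)} = -4 + \frac{1}{2 \cdot 753} = -4 + \frac{1}{2} \cdot \frac{1}{753} = -4 + \frac{1}{1506} = - \frac{6023}{1506} \approx -3.9993$)
$j + \left(87 + 0\right) = - \frac{6023}{1506} + \left(87 + 0\right) = - \frac{6023}{1506} + 87 = \frac{124999}{1506}$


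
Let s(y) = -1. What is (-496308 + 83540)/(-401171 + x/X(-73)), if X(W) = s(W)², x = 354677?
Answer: 206384/23247 ≈ 8.8779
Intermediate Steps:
X(W) = 1 (X(W) = (-1)² = 1)
(-496308 + 83540)/(-401171 + x/X(-73)) = (-496308 + 83540)/(-401171 + 354677/1) = -412768/(-401171 + 354677*1) = -412768/(-401171 + 354677) = -412768/(-46494) = -412768*(-1/46494) = 206384/23247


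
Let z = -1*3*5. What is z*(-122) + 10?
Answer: 1840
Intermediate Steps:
z = -15 (z = -3*5 = -15)
z*(-122) + 10 = -15*(-122) + 10 = 1830 + 10 = 1840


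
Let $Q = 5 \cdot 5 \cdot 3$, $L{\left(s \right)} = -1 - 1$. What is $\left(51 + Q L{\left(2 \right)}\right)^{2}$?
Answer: $9801$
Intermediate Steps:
$L{\left(s \right)} = -2$ ($L{\left(s \right)} = -1 - 1 = -2$)
$Q = 75$ ($Q = 25 \cdot 3 = 75$)
$\left(51 + Q L{\left(2 \right)}\right)^{2} = \left(51 + 75 \left(-2\right)\right)^{2} = \left(51 - 150\right)^{2} = \left(-99\right)^{2} = 9801$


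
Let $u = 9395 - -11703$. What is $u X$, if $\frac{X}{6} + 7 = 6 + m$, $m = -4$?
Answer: $-632940$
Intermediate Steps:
$u = 21098$ ($u = 9395 + 11703 = 21098$)
$X = -30$ ($X = -42 + 6 \left(6 - 4\right) = -42 + 6 \cdot 2 = -42 + 12 = -30$)
$u X = 21098 \left(-30\right) = -632940$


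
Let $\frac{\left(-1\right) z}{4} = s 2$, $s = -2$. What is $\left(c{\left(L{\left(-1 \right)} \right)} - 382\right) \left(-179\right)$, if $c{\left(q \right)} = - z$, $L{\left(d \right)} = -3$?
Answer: $71242$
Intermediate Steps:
$z = 16$ ($z = - 4 \left(\left(-2\right) 2\right) = \left(-4\right) \left(-4\right) = 16$)
$c{\left(q \right)} = -16$ ($c{\left(q \right)} = \left(-1\right) 16 = -16$)
$\left(c{\left(L{\left(-1 \right)} \right)} - 382\right) \left(-179\right) = \left(-16 - 382\right) \left(-179\right) = \left(-398\right) \left(-179\right) = 71242$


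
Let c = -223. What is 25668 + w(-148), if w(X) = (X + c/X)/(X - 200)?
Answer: 440675451/17168 ≈ 25668.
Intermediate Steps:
w(X) = (X - 223/X)/(-200 + X) (w(X) = (X - 223/X)/(X - 200) = (X - 223/X)/(-200 + X))
25668 + w(-148) = 25668 + (-223 + (-148)**2)/((-148)*(-200 - 148)) = 25668 - 1/148*(-223 + 21904)/(-348) = 25668 - 1/148*(-1/348)*21681 = 25668 + 7227/17168 = 440675451/17168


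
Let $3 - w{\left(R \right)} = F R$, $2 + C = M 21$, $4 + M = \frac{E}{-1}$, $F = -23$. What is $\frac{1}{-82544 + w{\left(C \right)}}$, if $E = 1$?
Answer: $- \frac{1}{85002} \approx -1.1764 \cdot 10^{-5}$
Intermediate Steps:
$M = -5$ ($M = -4 + 1 \frac{1}{-1} = -4 + 1 \left(-1\right) = -4 - 1 = -5$)
$C = -107$ ($C = -2 - 105 = -107$)
$w{\left(R \right)} = 3 + 23 R$ ($w{\left(R \right)} = 3 - - 23 R = 3 + 23 R$)
$\frac{1}{-82544 + w{\left(C \right)}} = \frac{1}{-82544 + \left(3 + 23 \left(-107\right)\right)} = \frac{1}{-82544 + \left(3 - 2461\right)} = \frac{1}{-82544 - 2458} = \frac{1}{-85002} = - \frac{1}{85002}$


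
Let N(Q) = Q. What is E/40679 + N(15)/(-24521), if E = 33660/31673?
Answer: -18501012645/31593493136807 ≈ -0.00058560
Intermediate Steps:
E = 33660/31673 (E = 33660*(1/31673) = 33660/31673 ≈ 1.0627)
E/40679 + N(15)/(-24521) = (33660/31673)/40679 + 15/(-24521) = (33660/31673)*(1/40679) + 15*(-1/24521) = 33660/1288425967 - 15/24521 = -18501012645/31593493136807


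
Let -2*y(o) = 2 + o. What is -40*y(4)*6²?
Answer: 4320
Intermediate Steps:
y(o) = -1 - o/2 (y(o) = -(2 + o)/2 = -1 - o/2)
-40*y(4)*6² = -40*(-1 - ½*4)*6² = -40*(-1 - 2)*36 = -40*(-3)*36 = 120*36 = 4320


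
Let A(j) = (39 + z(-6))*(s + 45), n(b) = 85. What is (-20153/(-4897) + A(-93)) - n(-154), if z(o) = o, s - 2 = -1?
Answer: 7037554/4897 ≈ 1437.1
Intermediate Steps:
s = 1 (s = 2 - 1 = 1)
A(j) = 1518 (A(j) = (39 - 6)*(1 + 45) = 33*46 = 1518)
(-20153/(-4897) + A(-93)) - n(-154) = (-20153/(-4897) + 1518) - 1*85 = (-20153*(-1/4897) + 1518) - 85 = (20153/4897 + 1518) - 85 = 7453799/4897 - 85 = 7037554/4897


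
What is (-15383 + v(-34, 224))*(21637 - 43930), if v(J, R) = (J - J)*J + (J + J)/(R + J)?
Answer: 32579413767/95 ≈ 3.4294e+8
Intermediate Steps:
v(J, R) = 2*J/(J + R) (v(J, R) = 0*J + (2*J)/(J + R) = 0 + 2*J/(J + R) = 2*J/(J + R))
(-15383 + v(-34, 224))*(21637 - 43930) = (-15383 + 2*(-34)/(-34 + 224))*(21637 - 43930) = (-15383 + 2*(-34)/190)*(-22293) = (-15383 + 2*(-34)*(1/190))*(-22293) = (-15383 - 34/95)*(-22293) = -1461419/95*(-22293) = 32579413767/95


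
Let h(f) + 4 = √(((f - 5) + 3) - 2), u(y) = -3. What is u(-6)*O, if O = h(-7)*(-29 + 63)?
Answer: 408 - 102*I*√11 ≈ 408.0 - 338.3*I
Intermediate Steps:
h(f) = -4 + √(-4 + f) (h(f) = -4 + √(((f - 5) + 3) - 2) = -4 + √(((-5 + f) + 3) - 2) = -4 + √((-2 + f) - 2) = -4 + √(-4 + f))
O = -136 + 34*I*√11 (O = (-4 + √(-4 - 7))*(-29 + 63) = (-4 + √(-11))*34 = (-4 + I*√11)*34 = -136 + 34*I*√11 ≈ -136.0 + 112.77*I)
u(-6)*O = -3*(-136 + 34*I*√11) = 408 - 102*I*√11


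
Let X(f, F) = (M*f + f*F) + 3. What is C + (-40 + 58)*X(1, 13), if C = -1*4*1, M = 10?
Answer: 464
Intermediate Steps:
X(f, F) = 3 + 10*f + F*f (X(f, F) = (10*f + f*F) + 3 = (10*f + F*f) + 3 = 3 + 10*f + F*f)
C = -4 (C = -4*1 = -4)
C + (-40 + 58)*X(1, 13) = -4 + (-40 + 58)*(3 + 10*1 + 13*1) = -4 + 18*(3 + 10 + 13) = -4 + 18*26 = -4 + 468 = 464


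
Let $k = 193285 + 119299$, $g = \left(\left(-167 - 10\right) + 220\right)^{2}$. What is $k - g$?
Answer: $310735$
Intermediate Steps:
$g = 1849$ ($g = \left(-177 + 220\right)^{2} = 43^{2} = 1849$)
$k = 312584$
$k - g = 312584 - 1849 = 310735$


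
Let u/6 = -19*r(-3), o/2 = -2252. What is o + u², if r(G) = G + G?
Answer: 463352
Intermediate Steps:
o = -4504 (o = 2*(-2252) = -4504)
r(G) = 2*G
u = 684 (u = 6*(-38*(-3)) = 6*(-19*(-6)) = 6*114 = 684)
o + u² = -4504 + 684² = -4504 + 467856 = 463352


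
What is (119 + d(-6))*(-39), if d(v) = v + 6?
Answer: -4641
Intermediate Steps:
d(v) = 6 + v
(119 + d(-6))*(-39) = (119 + (6 - 6))*(-39) = (119 + 0)*(-39) = 119*(-39) = -4641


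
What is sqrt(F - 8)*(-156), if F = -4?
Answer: -312*I*sqrt(3) ≈ -540.4*I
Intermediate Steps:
sqrt(F - 8)*(-156) = sqrt(-4 - 8)*(-156) = sqrt(-12)*(-156) = (2*I*sqrt(3))*(-156) = -312*I*sqrt(3)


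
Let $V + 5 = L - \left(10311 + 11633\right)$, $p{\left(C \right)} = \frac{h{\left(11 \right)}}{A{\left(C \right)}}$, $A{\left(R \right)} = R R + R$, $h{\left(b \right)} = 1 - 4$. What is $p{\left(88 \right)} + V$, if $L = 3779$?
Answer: $- \frac{142307443}{7832} \approx -18170.0$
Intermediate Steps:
$h{\left(b \right)} = -3$
$A{\left(R \right)} = R + R^{2}$ ($A{\left(R \right)} = R^{2} + R = R + R^{2}$)
$p{\left(C \right)} = - \frac{3}{C \left(1 + C\right)}$
$V = -18170$ ($V = -5 + \left(3779 - \left(10311 + 11633\right)\right) = -5 + \left(3779 - 21944\right) = -5 - 18165 = -18170$)
$p{\left(88 \right)} + V = - \frac{3}{88 \left(1 + 88\right)} - 18170 = \left(-3\right) \frac{1}{88} \cdot \frac{1}{89} - 18170 = - \frac{3}{7832} - 18170 = - \frac{142307443}{7832}$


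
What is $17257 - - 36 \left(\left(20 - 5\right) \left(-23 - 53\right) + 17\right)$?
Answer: $-23171$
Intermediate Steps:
$17257 - - 36 \left(\left(20 - 5\right) \left(-23 - 53\right) + 17\right) = 17257 - - 36 \left(15 \left(-76\right) + 17\right) = 17257 - - 36 \left(-1140 + 17\right) = 17257 - \left(-36\right) \left(-1123\right) = 17257 - 40428 = -23171$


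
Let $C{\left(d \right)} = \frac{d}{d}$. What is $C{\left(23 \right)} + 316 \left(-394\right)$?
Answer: $-124503$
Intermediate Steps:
$C{\left(d \right)} = 1$
$C{\left(23 \right)} + 316 \left(-394\right) = 1 + 316 \left(-394\right) = 1 - 124504 = -124503$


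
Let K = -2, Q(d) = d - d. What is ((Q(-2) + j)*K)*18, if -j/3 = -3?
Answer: -324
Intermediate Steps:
j = 9 (j = -3*(-3) = 9)
Q(d) = 0
((Q(-2) + j)*K)*18 = ((0 + 9)*(-2))*18 = (9*(-2))*18 = -18*18 = -324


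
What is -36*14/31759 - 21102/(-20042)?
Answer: 47148375/45465277 ≈ 1.0370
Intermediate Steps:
-36*14/31759 - 21102/(-20042) = -9*56*(1/31759) - 21102*(-1/20042) = -504*1/31759 + 10551/10021 = -72/4537 + 10551/10021 = 47148375/45465277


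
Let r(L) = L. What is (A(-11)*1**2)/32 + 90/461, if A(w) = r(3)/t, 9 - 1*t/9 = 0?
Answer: 78221/398304 ≈ 0.19639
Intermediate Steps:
t = 81 (t = 81 - 9*0 = 81 + 0 = 81)
A(w) = 1/27 (A(w) = 3/81 = 3*(1/81) = 1/27)
(A(-11)*1**2)/32 + 90/461 = ((1/27)*1**2)/32 + 90/461 = ((1/27)*1)*(1/32) + 90*(1/461) = (1/27)*(1/32) + 90/461 = 1/864 + 90/461 = 78221/398304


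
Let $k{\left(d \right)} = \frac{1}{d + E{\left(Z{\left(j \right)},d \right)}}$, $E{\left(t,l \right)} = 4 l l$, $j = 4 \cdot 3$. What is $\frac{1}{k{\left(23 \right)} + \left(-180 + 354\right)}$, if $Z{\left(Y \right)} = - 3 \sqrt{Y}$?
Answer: $\frac{2139}{372187} \approx 0.0057471$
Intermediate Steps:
$j = 12$
$E{\left(t,l \right)} = 4 l^{2}$
$k{\left(d \right)} = \frac{1}{d + 4 d^{2}}$
$\frac{1}{k{\left(23 \right)} + \left(-180 + 354\right)} = \frac{1}{\frac{1}{23 \left(1 + 4 \cdot 23\right)} + \left(-180 + 354\right)} = \frac{1}{\frac{1}{23 \left(1 + 92\right)} + 174} = \frac{1}{\frac{1}{23 \cdot 93} + 174} = \frac{1}{\frac{1}{23} \cdot \frac{1}{93} + 174} = \frac{1}{\frac{1}{2139} + 174} = \frac{1}{\frac{372187}{2139}} = \frac{2139}{372187}$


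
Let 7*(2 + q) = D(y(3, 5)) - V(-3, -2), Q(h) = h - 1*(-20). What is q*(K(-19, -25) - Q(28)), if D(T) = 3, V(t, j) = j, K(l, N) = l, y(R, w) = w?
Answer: 603/7 ≈ 86.143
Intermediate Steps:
Q(h) = 20 + h (Q(h) = h + 20 = 20 + h)
q = -9/7 (q = -2 + (3 - 1*(-2))/7 = -2 + (3 + 2)/7 = -2 + (⅐)*5 = -2 + 5/7 = -9/7 ≈ -1.2857)
q*(K(-19, -25) - Q(28)) = -9*(-19 - (20 + 28))/7 = -9*(-19 - 1*48)/7 = -9*(-19 - 48)/7 = -9/7*(-67) = 603/7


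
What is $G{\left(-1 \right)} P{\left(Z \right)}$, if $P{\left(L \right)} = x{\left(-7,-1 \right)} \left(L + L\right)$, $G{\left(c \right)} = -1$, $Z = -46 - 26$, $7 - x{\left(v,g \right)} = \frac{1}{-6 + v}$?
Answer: $\frac{13248}{13} \approx 1019.1$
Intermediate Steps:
$x{\left(v,g \right)} = 7 - \frac{1}{-6 + v}$
$Z = -72$ ($Z = -46 - 26 = -72$)
$P{\left(L \right)} = \frac{184 L}{13}$ ($P{\left(L \right)} = \frac{-43 + 7 \left(-7\right)}{-6 - 7} \left(L + L\right) = \frac{-43 - 49}{-13} \cdot 2 L = \left(- \frac{1}{13}\right) \left(-92\right) 2 L = \frac{92 \cdot 2 L}{13} = \frac{184 L}{13}$)
$G{\left(-1 \right)} P{\left(Z \right)} = - \frac{184 \left(-72\right)}{13} = \left(-1\right) \left(- \frac{13248}{13}\right) = \frac{13248}{13}$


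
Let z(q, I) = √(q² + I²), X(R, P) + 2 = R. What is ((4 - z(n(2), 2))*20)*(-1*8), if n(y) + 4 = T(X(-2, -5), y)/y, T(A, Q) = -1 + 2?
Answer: -640 + 80*√65 ≈ 4.9806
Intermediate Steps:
X(R, P) = -2 + R
T(A, Q) = 1
n(y) = -4 + 1/y
z(q, I) = √(I² + q²)
((4 - z(n(2), 2))*20)*(-1*8) = ((4 - √(2² + (-4 + 1/2)²))*20)*(-1*8) = ((4 - √(4 + (-4 + ½)²))*20)*(-8) = ((4 - √(4 + (-7/2)²))*20)*(-8) = ((4 - √(4 + 49/4))*20)*(-8) = ((4 - √(65/4))*20)*(-8) = ((4 - √65/2)*20)*(-8) = (80 - 10*√65)*(-8) = -640 + 80*√65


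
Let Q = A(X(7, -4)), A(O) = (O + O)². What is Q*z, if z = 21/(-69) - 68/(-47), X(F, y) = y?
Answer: 79040/1081 ≈ 73.117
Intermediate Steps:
A(O) = 4*O² (A(O) = (2*O)² = 4*O²)
Q = 64 (Q = 4*(-4)² = 4*16 = 64)
z = 1235/1081 (z = 21*(-1/69) - 68*(-1/47) = -7/23 + 68/47 = 1235/1081 ≈ 1.1425)
Q*z = 64*(1235/1081) = 79040/1081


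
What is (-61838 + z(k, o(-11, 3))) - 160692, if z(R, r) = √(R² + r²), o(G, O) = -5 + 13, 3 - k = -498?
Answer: -222530 + √251065 ≈ -2.2203e+5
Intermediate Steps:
k = 501 (k = 3 - 1*(-498) = 3 + 498 = 501)
o(G, O) = 8
(-61838 + z(k, o(-11, 3))) - 160692 = (-61838 + √(501² + 8²)) - 160692 = (-61838 + √(251001 + 64)) - 160692 = (-61838 + √251065) - 160692 = -222530 + √251065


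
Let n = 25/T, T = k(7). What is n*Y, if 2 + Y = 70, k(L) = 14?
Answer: 850/7 ≈ 121.43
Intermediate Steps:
T = 14
Y = 68 (Y = -2 + 70 = 68)
n = 25/14 ≈ 1.7857
n*Y = (25/14)*68 = 850/7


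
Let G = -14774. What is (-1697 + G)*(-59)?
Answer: 971789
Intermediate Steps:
(-1697 + G)*(-59) = (-1697 - 14774)*(-59) = -16471*(-59) = 971789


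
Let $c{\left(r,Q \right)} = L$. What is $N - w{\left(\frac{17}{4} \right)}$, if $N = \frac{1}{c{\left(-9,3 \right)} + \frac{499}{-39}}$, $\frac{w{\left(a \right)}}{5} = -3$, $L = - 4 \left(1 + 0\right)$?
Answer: $\frac{9786}{655} \approx 14.94$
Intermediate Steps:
$L = -4$ ($L = \left(-4\right) 1 = -4$)
$w{\left(a \right)} = -15$ ($w{\left(a \right)} = 5 \left(-3\right) = -15$)
$c{\left(r,Q \right)} = -4$
$N = - \frac{39}{655}$ ($N = \frac{1}{-4 + \frac{499}{-39}} = \frac{1}{-4 + 499 \left(- \frac{1}{39}\right)} = \frac{1}{-4 - \frac{499}{39}} = \frac{1}{- \frac{655}{39}} = - \frac{39}{655} \approx -0.059542$)
$N - w{\left(\frac{17}{4} \right)} = - \frac{39}{655} - -15 = - \frac{39}{655} + 15 = \frac{9786}{655}$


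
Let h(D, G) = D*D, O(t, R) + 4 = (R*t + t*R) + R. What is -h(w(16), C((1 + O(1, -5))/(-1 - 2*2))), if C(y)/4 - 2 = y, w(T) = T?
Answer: -256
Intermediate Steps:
O(t, R) = -4 + R + 2*R*t (O(t, R) = -4 + ((R*t + t*R) + R) = -4 + ((R*t + R*t) + R) = -4 + (2*R*t + R) = -4 + (R + 2*R*t) = -4 + R + 2*R*t)
C(y) = 8 + 4*y
h(D, G) = D**2
-h(w(16), C((1 + O(1, -5))/(-1 - 2*2))) = -1*16**2 = -1*256 = -256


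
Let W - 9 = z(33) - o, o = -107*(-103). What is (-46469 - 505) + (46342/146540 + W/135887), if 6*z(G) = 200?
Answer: -82533792590557/1757018910 ≈ -46974.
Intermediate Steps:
z(G) = 100/3 (z(G) = (⅙)*200 = 100/3)
o = 11021
W = -32936/3 (W = 9 + (100/3 - 1*11021) = 9 + (100/3 - 11021) = 9 - 32963/3 = -32936/3 ≈ -10979.)
(-46469 - 505) + (46342/146540 + W/135887) = (-46469 - 505) + (46342/146540 - 32936/3/135887) = -46974 + (46342*(1/146540) - 32936/3*1/135887) = -46974 + (1363/4310 - 32936/407661) = -46974 + 413687783/1757018910 = -82533792590557/1757018910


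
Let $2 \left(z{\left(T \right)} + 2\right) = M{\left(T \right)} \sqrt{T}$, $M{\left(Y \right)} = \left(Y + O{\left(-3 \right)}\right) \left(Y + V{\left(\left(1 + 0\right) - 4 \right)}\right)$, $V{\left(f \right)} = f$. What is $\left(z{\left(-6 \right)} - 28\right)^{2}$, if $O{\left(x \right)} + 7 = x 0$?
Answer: $- \frac{39267}{2} - 3510 i \sqrt{6} \approx -19634.0 - 8597.7 i$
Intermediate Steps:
$O{\left(x \right)} = -7$ ($O{\left(x \right)} = -7 + x 0 = -7 + 0 = -7$)
$M{\left(Y \right)} = \left(-7 + Y\right) \left(-3 + Y\right)$ ($M{\left(Y \right)} = \left(Y - 7\right) \left(Y + \left(\left(1 + 0\right) - 4\right)\right) = \left(-7 + Y\right) \left(Y + \left(1 - 4\right)\right) = \left(-7 + Y\right) \left(Y - 3\right) = \left(-7 + Y\right) \left(-3 + Y\right)$)
$z{\left(T \right)} = -2 + \frac{\sqrt{T} \left(21 + T^{2} - 10 T\right)}{2}$ ($z{\left(T \right)} = -2 + \frac{\left(21 + T^{2} - 10 T\right) \sqrt{T}}{2} = -2 + \frac{\sqrt{T} \left(21 + T^{2} - 10 T\right)}{2}$)
$\left(z{\left(-6 \right)} - 28\right)^{2} = \left(\left(-2 + \frac{\sqrt{-6} \left(21 + \left(-6\right)^{2} - -60\right)}{2}\right) - 28\right)^{2} = \left(\left(-2 + \frac{i \sqrt{6} \left(21 + 36 + 60\right)}{2}\right) - 28\right)^{2} = \left(\left(-2 + \frac{1}{2} i \sqrt{6} \cdot 117\right) - 28\right)^{2} = \left(\left(-2 + \frac{117 i \sqrt{6}}{2}\right) - 28\right)^{2} = \left(-30 + \frac{117 i \sqrt{6}}{2}\right)^{2}$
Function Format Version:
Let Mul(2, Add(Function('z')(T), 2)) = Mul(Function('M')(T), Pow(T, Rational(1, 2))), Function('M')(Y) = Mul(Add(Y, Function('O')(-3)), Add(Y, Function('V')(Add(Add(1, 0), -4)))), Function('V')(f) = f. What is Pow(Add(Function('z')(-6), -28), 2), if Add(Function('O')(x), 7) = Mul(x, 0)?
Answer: Add(Rational(-39267, 2), Mul(-3510, I, Pow(6, Rational(1, 2)))) ≈ Add(-19634., Mul(-8597.7, I))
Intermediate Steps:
Function('O')(x) = -7 (Function('O')(x) = Add(-7, Mul(x, 0)) = Add(-7, 0) = -7)
Function('M')(Y) = Mul(Add(-7, Y), Add(-3, Y)) (Function('M')(Y) = Mul(Add(Y, -7), Add(Y, Add(Add(1, 0), -4))) = Mul(Add(-7, Y), Add(Y, Add(1, -4))) = Mul(Add(-7, Y), Add(Y, -3)) = Mul(Add(-7, Y), Add(-3, Y)))
Function('z')(T) = Add(-2, Mul(Rational(1, 2), Pow(T, Rational(1, 2)), Add(21, Pow(T, 2), Mul(-10, T)))) (Function('z')(T) = Add(-2, Mul(Rational(1, 2), Mul(Add(21, Pow(T, 2), Mul(-10, T)), Pow(T, Rational(1, 2))))) = Add(-2, Mul(Rational(1, 2), Mul(Pow(T, Rational(1, 2)), Add(21, Pow(T, 2), Mul(-10, T))))) = Add(-2, Mul(Rational(1, 2), Pow(T, Rational(1, 2)), Add(21, Pow(T, 2), Mul(-10, T)))))
Pow(Add(Function('z')(-6), -28), 2) = Pow(Add(Add(-2, Mul(Rational(1, 2), Pow(-6, Rational(1, 2)), Add(21, Pow(-6, 2), Mul(-10, -6)))), -28), 2) = Pow(Add(Add(-2, Mul(Rational(1, 2), Mul(I, Pow(6, Rational(1, 2))), Add(21, 36, 60))), -28), 2) = Pow(Add(Add(-2, Mul(Rational(1, 2), Mul(I, Pow(6, Rational(1, 2))), 117)), -28), 2) = Pow(Add(Add(-2, Mul(Rational(117, 2), I, Pow(6, Rational(1, 2)))), -28), 2) = Pow(Add(-30, Mul(Rational(117, 2), I, Pow(6, Rational(1, 2)))), 2)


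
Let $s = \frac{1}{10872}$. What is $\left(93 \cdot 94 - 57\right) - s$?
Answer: $\frac{94423319}{10872} \approx 8685.0$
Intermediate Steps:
$s = \frac{1}{10872} \approx 9.1979 \cdot 10^{-5}$
$\left(93 \cdot 94 - 57\right) - s = \left(93 \cdot 94 - 57\right) - \frac{1}{10872} = \left(8742 - 57\right) - \frac{1}{10872} = 8685 - \frac{1}{10872} = \frac{94423319}{10872}$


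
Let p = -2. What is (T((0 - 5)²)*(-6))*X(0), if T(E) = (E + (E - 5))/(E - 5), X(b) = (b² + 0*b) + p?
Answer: 27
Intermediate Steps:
X(b) = -2 + b² (X(b) = (b² + 0*b) - 2 = (b² + 0) - 2 = b² - 2 = -2 + b²)
T(E) = (-5 + 2*E)/(-5 + E) (T(E) = (E + (-5 + E))/(-5 + E) = (-5 + 2*E)/(-5 + E))
(T((0 - 5)²)*(-6))*X(0) = (((-5 + 2*(0 - 5)²)/(-5 + (0 - 5)²))*(-6))*(-2 + 0²) = (((-5 + 2*(-5)²)/(-5 + (-5)²))*(-6))*(-2 + 0) = (((-5 + 2*25)/(-5 + 25))*(-6))*(-2) = (((-5 + 50)/20)*(-6))*(-2) = (((1/20)*45)*(-6))*(-2) = ((9/4)*(-6))*(-2) = -27/2*(-2) = 27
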